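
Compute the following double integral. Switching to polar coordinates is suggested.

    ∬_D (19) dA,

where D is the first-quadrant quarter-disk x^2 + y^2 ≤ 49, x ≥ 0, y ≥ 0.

The region D is 0 ≤ r ≤ 7, 0 ≤ θ ≤ π/2 in polar coordinates, where x = r cos(θ), y = r sin(θ), and dA = r dr dθ.

Under the substitution, the integrand becomes 19, so

    ∬_D (19) dA = ∫_{0}^{π/2} ∫_{0}^{7} (19) · r dr dθ.

Inner integral (in r): ∫_{0}^{7} (19) · r dr = 931/2.

Outer integral (in θ): ∫_{0}^{π/2} (931/2) dθ = 931π/4.

Therefore ∬_D (19) dA = 931π/4.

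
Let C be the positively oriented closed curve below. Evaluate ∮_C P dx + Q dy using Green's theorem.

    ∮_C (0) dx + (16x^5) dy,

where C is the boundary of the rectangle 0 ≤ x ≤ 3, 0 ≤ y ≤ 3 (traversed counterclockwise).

Green's theorem converts the closed line integral into a double integral over the enclosed region D:

    ∮_C P dx + Q dy = ∬_D (∂Q/∂x - ∂P/∂y) dA.

Here P = 0, Q = 16x^5, so

    ∂Q/∂x = 80x^4,    ∂P/∂y = 0,
    ∂Q/∂x - ∂P/∂y = 80x^4.

D is the region 0 ≤ x ≤ 3, 0 ≤ y ≤ 3. Evaluating the double integral:

    ∬_D (80x^4) dA = ∫_0^{3} ∫_0^{3} (80x^4) dy dx.

Inner (y from 0 to 3): 240x^4.
Outer (x from 0 to 3): 11664.

Therefore ∮_C P dx + Q dy = 11664.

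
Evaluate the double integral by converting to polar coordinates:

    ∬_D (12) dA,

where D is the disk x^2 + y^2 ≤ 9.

The region D is 0 ≤ r ≤ 3, 0 ≤ θ ≤ 2π in polar coordinates, where x = r cos(θ), y = r sin(θ), and dA = r dr dθ.

Under the substitution, the integrand becomes 12, so

    ∬_D (12) dA = ∫_{0}^{2π} ∫_{0}^{3} (12) · r dr dθ.

Inner integral (in r): ∫_{0}^{3} (12) · r dr = 54.

Outer integral (in θ): ∫_{0}^{2π} (54) dθ = 108π.

Therefore ∬_D (12) dA = 108π.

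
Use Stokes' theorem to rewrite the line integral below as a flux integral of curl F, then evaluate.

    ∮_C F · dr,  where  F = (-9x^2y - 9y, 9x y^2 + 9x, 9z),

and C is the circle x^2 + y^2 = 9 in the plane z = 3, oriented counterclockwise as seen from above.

Let S be the flat disk x^2 + y^2 ≤ 9 in the plane z = 3, with upward unit normal n̂ = ẑ. By Stokes' theorem,

    ∮_C F · dr = ∬_S (∇ × F) · n̂ dS = ∬_D (curl F)_z dA,

where D is the disk x^2 + y^2 ≤ 9.

Compute the curl of F = (-9x^2y - 9y, 9x y^2 + 9x, 9z):
    (∇ × F)_x = ∂F_z/∂y - ∂F_y/∂z = 0,
    (∇ × F)_y = ∂F_x/∂z - ∂F_z/∂x = 0,
    (∇ × F)_z = ∂F_y/∂x - ∂F_x/∂y = 9x^2 + 9y^2 + 18.

On z = 3, (curl F)_z = 9x^2 + 9y^2 + 18.

Convert to polar (x = r cos θ, y = r sin θ, dA = r dr dθ); the integrand becomes 9r^2 + 18, so

    ∬_D (curl F)_z dA = ∫_0^{2π} ∫_0^{3} (9r^2 + 18) · r dr dθ.

Inner (r from 0 to 3): 1053/4.
Outer (θ from 0 to 2π): 1053π/2.

Therefore ∮_C F · dr = 1053π/2.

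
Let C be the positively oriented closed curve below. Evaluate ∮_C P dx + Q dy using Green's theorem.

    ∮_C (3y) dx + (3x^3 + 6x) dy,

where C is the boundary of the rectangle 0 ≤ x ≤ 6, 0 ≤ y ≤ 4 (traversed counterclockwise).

Green's theorem converts the closed line integral into a double integral over the enclosed region D:

    ∮_C P dx + Q dy = ∬_D (∂Q/∂x - ∂P/∂y) dA.

Here P = 3y, Q = 3x^3 + 6x, so

    ∂Q/∂x = 9x^2 + 6,    ∂P/∂y = 3,
    ∂Q/∂x - ∂P/∂y = 9x^2 + 3.

D is the region 0 ≤ x ≤ 6, 0 ≤ y ≤ 4. Evaluating the double integral:

    ∬_D (9x^2 + 3) dA = ∫_0^{6} ∫_0^{4} (9x^2 + 3) dy dx.

Inner (y from 0 to 4): 36x^2 + 12.
Outer (x from 0 to 6): 2664.

Therefore ∮_C P dx + Q dy = 2664.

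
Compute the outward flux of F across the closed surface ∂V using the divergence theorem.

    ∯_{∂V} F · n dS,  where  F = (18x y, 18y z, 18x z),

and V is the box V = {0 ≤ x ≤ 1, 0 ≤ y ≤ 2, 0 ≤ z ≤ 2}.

By the divergence theorem,

    ∯_{∂V} F · n dS = ∭_V (∇ · F) dV.

Compute the divergence:
    ∇ · F = ∂F_x/∂x + ∂F_y/∂y + ∂F_z/∂z = 18y + 18z + 18x = 18x + 18y + 18z.

V is a rectangular box, so dV = dx dy dz with 0 ≤ x ≤ 1, 0 ≤ y ≤ 2, 0 ≤ z ≤ 2.

Integrate (18x + 18y + 18z) over V as an iterated integral:

    ∭_V (∇·F) dV = ∫_0^{1} ∫_0^{2} ∫_0^{2} (18x + 18y + 18z) dz dy dx.

Inner (z from 0 to 2): 36x + 36y + 36.
Middle (y from 0 to 2): 72x + 144.
Outer (x from 0 to 1): 180.

Therefore ∯_{∂V} F · n dS = 180.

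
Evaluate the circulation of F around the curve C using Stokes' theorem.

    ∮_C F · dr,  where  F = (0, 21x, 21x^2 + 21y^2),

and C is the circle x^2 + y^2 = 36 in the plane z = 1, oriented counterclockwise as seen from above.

Let S be the flat disk x^2 + y^2 ≤ 36 in the plane z = 1, with upward unit normal n̂ = ẑ. By Stokes' theorem,

    ∮_C F · dr = ∬_S (∇ × F) · n̂ dS = ∬_D (curl F)_z dA,

where D is the disk x^2 + y^2 ≤ 36.

Compute the curl of F = (0, 21x, 21x^2 + 21y^2):
    (∇ × F)_x = ∂F_z/∂y - ∂F_y/∂z = 42y,
    (∇ × F)_y = ∂F_x/∂z - ∂F_z/∂x = -42x,
    (∇ × F)_z = ∂F_y/∂x - ∂F_x/∂y = 21.

On z = 1, (curl F)_z = 21.

Convert to polar (x = r cos θ, y = r sin θ, dA = r dr dθ); the integrand becomes 21, so

    ∬_D (curl F)_z dA = ∫_0^{2π} ∫_0^{6} (21) · r dr dθ.

Inner (r from 0 to 6): 378.
Outer (θ from 0 to 2π): 756π.

Therefore ∮_C F · dr = 756π.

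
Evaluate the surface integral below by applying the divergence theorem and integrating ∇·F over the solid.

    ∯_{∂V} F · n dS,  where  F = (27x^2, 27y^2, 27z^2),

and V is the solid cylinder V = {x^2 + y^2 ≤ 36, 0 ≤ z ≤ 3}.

By the divergence theorem,

    ∯_{∂V} F · n dS = ∭_V (∇ · F) dV.

Compute the divergence:
    ∇ · F = ∂F_x/∂x + ∂F_y/∂y + ∂F_z/∂z = 54x + 54y + 54z.

In cylindrical coordinates, x = r cos(θ), y = r sin(θ), z = z, dV = r dr dθ dz, with 0 ≤ r ≤ 6, 0 ≤ θ ≤ 2π, 0 ≤ z ≤ 3.

The integrand, after substitution and multiplying by the volume element, becomes (54sqrt(2)r sin(θ + π/4) + 54z) · r, so

    ∭_V (∇·F) dV = ∫_0^{2π} ∫_0^{6} ∫_0^{3} (54sqrt(2)r sin(θ + π/4) + 54z) · r dz dr dθ.

Inner (z from 0 to 3): 81r (2sqrt(2)r sin(θ + π/4) + 3).
Middle (r from 0 to 6): 11664sqrt(2)sin(θ + π/4) + 4374.
Outer (θ from 0 to 2π): 8748π.

Therefore ∯_{∂V} F · n dS = 8748π.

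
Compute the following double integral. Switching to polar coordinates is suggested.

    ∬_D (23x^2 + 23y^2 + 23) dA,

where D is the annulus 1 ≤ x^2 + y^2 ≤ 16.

The region D is 1 ≤ r ≤ 4, 0 ≤ θ ≤ 2π in polar coordinates, where x = r cos(θ), y = r sin(θ), and dA = r dr dθ.

Under the substitution, the integrand becomes 23r^2 + 23, so

    ∬_D (23x^2 + 23y^2 + 23) dA = ∫_{0}^{2π} ∫_{1}^{4} (23r^2 + 23) · r dr dθ.

Inner integral (in r): ∫_{1}^{4} (23r^2 + 23) · r dr = 6555/4.

Outer integral (in θ): ∫_{0}^{2π} (6555/4) dθ = 6555π/2.

Therefore ∬_D (23x^2 + 23y^2 + 23) dA = 6555π/2.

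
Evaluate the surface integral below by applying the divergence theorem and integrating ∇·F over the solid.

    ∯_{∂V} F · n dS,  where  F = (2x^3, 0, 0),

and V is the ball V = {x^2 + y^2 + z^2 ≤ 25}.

By the divergence theorem,

    ∯_{∂V} F · n dS = ∭_V (∇ · F) dV.

Compute the divergence:
    ∇ · F = ∂F_x/∂x + ∂F_y/∂y + ∂F_z/∂z = 6x^2 + 0 + 0 = 6x^2.

In spherical coordinates, x = ρ sin(φ) cos(θ), y = ρ sin(φ) sin(θ), z = ρ cos(φ), dV = ρ^2 sin(φ) dρ dφ dθ, with 0 ≤ ρ ≤ 5, 0 ≤ φ ≤ π, 0 ≤ θ ≤ 2π.

The integrand, after substitution and multiplying by the volume element, becomes (6ρ^2sin(φ)^2cos(θ)^2) · ρ^2 sin(φ), so

    ∭_V (∇·F) dV = ∫_0^{2π} ∫_0^{π} ∫_0^{5} (6ρ^2sin(φ)^2cos(θ)^2) · ρ^2 sin(φ) dρ dφ dθ.

Inner (ρ from 0 to 5): 3750sin(φ)^3cos(θ)^2.
Middle (φ from 0 to π): 5000cos(θ)^2.
Outer (θ from 0 to 2π): 5000π.

Therefore ∯_{∂V} F · n dS = 5000π.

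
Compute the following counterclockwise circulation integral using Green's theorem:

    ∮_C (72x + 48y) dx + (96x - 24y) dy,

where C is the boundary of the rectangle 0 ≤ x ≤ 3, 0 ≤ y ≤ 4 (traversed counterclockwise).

Green's theorem converts the closed line integral into a double integral over the enclosed region D:

    ∮_C P dx + Q dy = ∬_D (∂Q/∂x - ∂P/∂y) dA.

Here P = 72x + 48y, Q = 96x - 24y, so

    ∂Q/∂x = 96,    ∂P/∂y = 48,
    ∂Q/∂x - ∂P/∂y = 48.

D is the region 0 ≤ x ≤ 3, 0 ≤ y ≤ 4. Evaluating the double integral:

    ∬_D (48) dA = ∫_0^{3} ∫_0^{4} (48) dy dx.

Inner (y from 0 to 4): 192.
Outer (x from 0 to 3): 576.

Therefore ∮_C P dx + Q dy = 576.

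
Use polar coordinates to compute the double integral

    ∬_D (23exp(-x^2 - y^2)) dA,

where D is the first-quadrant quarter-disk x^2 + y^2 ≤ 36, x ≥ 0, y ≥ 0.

The region D is 0 ≤ r ≤ 6, 0 ≤ θ ≤ π/2 in polar coordinates, where x = r cos(θ), y = r sin(θ), and dA = r dr dθ.

Under the substitution, the integrand becomes 23exp(-r^2), so

    ∬_D (23exp(-x^2 - y^2)) dA = ∫_{0}^{π/2} ∫_{0}^{6} (23exp(-r^2)) · r dr dθ.

Inner integral (in r): ∫_{0}^{6} (23exp(-r^2)) · r dr = 23/2 - 23exp(-36)/2.

Outer integral (in θ): ∫_{0}^{π/2} (23/2 - 23exp(-36)/2) dθ = -23π (1 - exp(36))exp(-36)/4.

Therefore ∬_D (23exp(-x^2 - y^2)) dA = -23π (1 - exp(36))exp(-36)/4.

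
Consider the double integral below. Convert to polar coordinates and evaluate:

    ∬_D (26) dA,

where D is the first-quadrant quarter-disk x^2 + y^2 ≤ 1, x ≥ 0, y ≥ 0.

The region D is 0 ≤ r ≤ 1, 0 ≤ θ ≤ π/2 in polar coordinates, where x = r cos(θ), y = r sin(θ), and dA = r dr dθ.

Under the substitution, the integrand becomes 26, so

    ∬_D (26) dA = ∫_{0}^{π/2} ∫_{0}^{1} (26) · r dr dθ.

Inner integral (in r): ∫_{0}^{1} (26) · r dr = 13.

Outer integral (in θ): ∫_{0}^{π/2} (13) dθ = 13π/2.

Therefore ∬_D (26) dA = 13π/2.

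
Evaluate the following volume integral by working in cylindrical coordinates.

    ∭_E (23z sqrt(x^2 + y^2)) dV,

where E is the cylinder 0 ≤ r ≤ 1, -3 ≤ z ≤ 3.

In cylindrical coordinates, x = r cos(θ), y = r sin(θ), z = z, and dV = r dr dθ dz.

The integrand becomes 23r z, so

    ∭_E (23z sqrt(x^2 + y^2)) dV = ∫_{0}^{2π} ∫_{0}^{1} ∫_{-3}^{3} (23r z) · r dz dr dθ.

Inner (z): 0.
Middle (r from 0 to 1): 0.
Outer (θ): 0.

Therefore the triple integral equals 0.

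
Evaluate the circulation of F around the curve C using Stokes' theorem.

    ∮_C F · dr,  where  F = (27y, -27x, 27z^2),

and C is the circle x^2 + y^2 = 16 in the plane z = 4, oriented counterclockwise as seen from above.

Let S be the flat disk x^2 + y^2 ≤ 16 in the plane z = 4, with upward unit normal n̂ = ẑ. By Stokes' theorem,

    ∮_C F · dr = ∬_S (∇ × F) · n̂ dS = ∬_D (curl F)_z dA,

where D is the disk x^2 + y^2 ≤ 16.

Compute the curl of F = (27y, -27x, 27z^2):
    (∇ × F)_x = ∂F_z/∂y - ∂F_y/∂z = 0,
    (∇ × F)_y = ∂F_x/∂z - ∂F_z/∂x = 0,
    (∇ × F)_z = ∂F_y/∂x - ∂F_x/∂y = -54.

On z = 4, (curl F)_z = -54.

Convert to polar (x = r cos θ, y = r sin θ, dA = r dr dθ); the integrand becomes -54, so

    ∬_D (curl F)_z dA = ∫_0^{2π} ∫_0^{4} (-54) · r dr dθ.

Inner (r from 0 to 4): -432.
Outer (θ from 0 to 2π): -864π.

Therefore ∮_C F · dr = -864π.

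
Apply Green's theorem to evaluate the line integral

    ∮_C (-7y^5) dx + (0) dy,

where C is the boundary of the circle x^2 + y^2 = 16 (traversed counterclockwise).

Green's theorem converts the closed line integral into a double integral over the enclosed region D:

    ∮_C P dx + Q dy = ∬_D (∂Q/∂x - ∂P/∂y) dA.

Here P = -7y^5, Q = 0, so

    ∂Q/∂x = 0,    ∂P/∂y = -35y^4,
    ∂Q/∂x - ∂P/∂y = 35y^4.

D is the region x^2 + y^2 ≤ 16. Evaluating the double integral:

In polar coordinates (x = r cos θ, y = r sin θ, dA = r dr dθ) the integrand becomes 35r^4sin(θ)^4, so

    ∬_D (35y^4) dA = ∫_0^{2π} ∫_0^{4} (35r^4sin(θ)^4) · r dr dθ.

Inner (r from 0 to 4): 71680sin(θ)^4/3.
Outer (θ from 0 to 2π): 17920π.

Therefore ∮_C P dx + Q dy = 17920π.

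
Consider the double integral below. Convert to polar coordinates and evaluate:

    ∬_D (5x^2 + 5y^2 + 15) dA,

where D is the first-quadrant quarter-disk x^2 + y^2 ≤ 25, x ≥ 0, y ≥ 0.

The region D is 0 ≤ r ≤ 5, 0 ≤ θ ≤ π/2 in polar coordinates, where x = r cos(θ), y = r sin(θ), and dA = r dr dθ.

Under the substitution, the integrand becomes 5r^2 + 15, so

    ∬_D (5x^2 + 5y^2 + 15) dA = ∫_{0}^{π/2} ∫_{0}^{5} (5r^2 + 15) · r dr dθ.

Inner integral (in r): ∫_{0}^{5} (5r^2 + 15) · r dr = 3875/4.

Outer integral (in θ): ∫_{0}^{π/2} (3875/4) dθ = 3875π/8.

Therefore ∬_D (5x^2 + 5y^2 + 15) dA = 3875π/8.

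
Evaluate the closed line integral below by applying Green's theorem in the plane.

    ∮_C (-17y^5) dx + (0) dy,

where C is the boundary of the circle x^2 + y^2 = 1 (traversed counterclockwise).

Green's theorem converts the closed line integral into a double integral over the enclosed region D:

    ∮_C P dx + Q dy = ∬_D (∂Q/∂x - ∂P/∂y) dA.

Here P = -17y^5, Q = 0, so

    ∂Q/∂x = 0,    ∂P/∂y = -85y^4,
    ∂Q/∂x - ∂P/∂y = 85y^4.

D is the region x^2 + y^2 ≤ 1. Evaluating the double integral:

In polar coordinates (x = r cos θ, y = r sin θ, dA = r dr dθ) the integrand becomes 85r^4sin(θ)^4, so

    ∬_D (85y^4) dA = ∫_0^{2π} ∫_0^{1} (85r^4sin(θ)^4) · r dr dθ.

Inner (r from 0 to 1): 85sin(θ)^4/6.
Outer (θ from 0 to 2π): 85π/8.

Therefore ∮_C P dx + Q dy = 85π/8.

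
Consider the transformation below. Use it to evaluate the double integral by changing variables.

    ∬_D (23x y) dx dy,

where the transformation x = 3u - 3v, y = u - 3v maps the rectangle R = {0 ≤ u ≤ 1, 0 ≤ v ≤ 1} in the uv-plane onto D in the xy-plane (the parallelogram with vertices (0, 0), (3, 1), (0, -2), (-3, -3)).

Compute the Jacobian determinant of (x, y) with respect to (u, v):

    ∂(x,y)/∂(u,v) = | 3  -3 | = (3)(-3) - (-3)(1) = -6.
                   | 1  -3 |

Its absolute value is |J| = 6 (the area scaling factor).

Substituting x = 3u - 3v, y = u - 3v into the integrand,

    23x y → 69u^2 - 276u v + 207v^2,

so the integral becomes

    ∬_R (69u^2 - 276u v + 207v^2) · |J| du dv = ∫_0^1 ∫_0^1 (414u^2 - 1656u v + 1242v^2) dv du.

Inner (v): 414u^2 - 828u + 414.
Outer (u): 138.

Therefore ∬_D (23x y) dx dy = 138.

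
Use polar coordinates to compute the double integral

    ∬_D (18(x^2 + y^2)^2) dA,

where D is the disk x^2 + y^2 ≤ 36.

The region D is 0 ≤ r ≤ 6, 0 ≤ θ ≤ 2π in polar coordinates, where x = r cos(θ), y = r sin(θ), and dA = r dr dθ.

Under the substitution, the integrand becomes 18r^4, so

    ∬_D (18(x^2 + y^2)^2) dA = ∫_{0}^{2π} ∫_{0}^{6} (18r^4) · r dr dθ.

Inner integral (in r): ∫_{0}^{6} (18r^4) · r dr = 139968.

Outer integral (in θ): ∫_{0}^{2π} (139968) dθ = 279936π.

Therefore ∬_D (18(x^2 + y^2)^2) dA = 279936π.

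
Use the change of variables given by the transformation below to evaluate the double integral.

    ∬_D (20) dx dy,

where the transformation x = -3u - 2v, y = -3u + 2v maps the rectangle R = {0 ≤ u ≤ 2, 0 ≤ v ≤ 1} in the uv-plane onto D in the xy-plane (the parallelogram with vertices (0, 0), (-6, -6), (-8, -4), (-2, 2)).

Compute the Jacobian determinant of (x, y) with respect to (u, v):

    ∂(x,y)/∂(u,v) = | -3  -2 | = (-3)(2) - (-2)(-3) = -12.
                   | -3  2 |

Its absolute value is |J| = 12 (the area scaling factor).

Substituting x = -3u - 2v, y = -3u + 2v into the integrand,

    20 → 20,

so the integral becomes

    ∬_R (20) · |J| du dv = ∫_0^2 ∫_0^1 (240) dv du.

Inner (v): 240.
Outer (u): 480.

Therefore ∬_D (20) dx dy = 480.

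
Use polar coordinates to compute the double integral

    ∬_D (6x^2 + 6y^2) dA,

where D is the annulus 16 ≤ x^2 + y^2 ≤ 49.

The region D is 4 ≤ r ≤ 7, 0 ≤ θ ≤ 2π in polar coordinates, where x = r cos(θ), y = r sin(θ), and dA = r dr dθ.

Under the substitution, the integrand becomes 6r^2, so

    ∬_D (6x^2 + 6y^2) dA = ∫_{0}^{2π} ∫_{4}^{7} (6r^2) · r dr dθ.

Inner integral (in r): ∫_{4}^{7} (6r^2) · r dr = 6435/2.

Outer integral (in θ): ∫_{0}^{2π} (6435/2) dθ = 6435π.

Therefore ∬_D (6x^2 + 6y^2) dA = 6435π.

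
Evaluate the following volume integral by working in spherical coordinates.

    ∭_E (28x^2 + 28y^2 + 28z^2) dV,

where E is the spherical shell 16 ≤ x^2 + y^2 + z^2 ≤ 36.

In spherical coordinates, x = ρ sin(φ) cos(θ), y = ρ sin(φ) sin(θ), z = ρ cos(φ), and dV = ρ^2 sin(φ) dρ dφ dθ.

The integrand becomes 28ρ^2, so

    ∭_E (28x^2 + 28y^2 + 28z^2) dV = ∫_{0}^{2π} ∫_{0}^{π} ∫_{4}^{6} (28ρ^2) · ρ^2 sin(φ) dρ dφ dθ.

Inner (ρ): 189056sin(φ)/5.
Middle (φ): 378112/5.
Outer (θ): 756224π/5.

Therefore the triple integral equals 756224π/5.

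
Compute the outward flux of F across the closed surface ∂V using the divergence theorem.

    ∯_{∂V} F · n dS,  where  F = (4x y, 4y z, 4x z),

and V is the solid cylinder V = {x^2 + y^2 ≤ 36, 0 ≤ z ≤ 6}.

By the divergence theorem,

    ∯_{∂V} F · n dS = ∭_V (∇ · F) dV.

Compute the divergence:
    ∇ · F = ∂F_x/∂x + ∂F_y/∂y + ∂F_z/∂z = 4y + 4z + 4x = 4x + 4y + 4z.

In cylindrical coordinates, x = r cos(θ), y = r sin(θ), z = z, dV = r dr dθ dz, with 0 ≤ r ≤ 6, 0 ≤ θ ≤ 2π, 0 ≤ z ≤ 6.

The integrand, after substitution and multiplying by the volume element, becomes (4sqrt(2)r sin(θ + π/4) + 4z) · r, so

    ∭_V (∇·F) dV = ∫_0^{2π} ∫_0^{6} ∫_0^{6} (4sqrt(2)r sin(θ + π/4) + 4z) · r dz dr dθ.

Inner (z from 0 to 6): 24r (sqrt(2)r sin(θ + π/4) + 3).
Middle (r from 0 to 6): 1728sqrt(2)sin(θ + π/4) + 1296.
Outer (θ from 0 to 2π): 2592π.

Therefore ∯_{∂V} F · n dS = 2592π.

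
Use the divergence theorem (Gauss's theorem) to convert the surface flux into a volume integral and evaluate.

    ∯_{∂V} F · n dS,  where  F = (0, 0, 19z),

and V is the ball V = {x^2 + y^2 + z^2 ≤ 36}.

By the divergence theorem,

    ∯_{∂V} F · n dS = ∭_V (∇ · F) dV.

Compute the divergence:
    ∇ · F = ∂F_x/∂x + ∂F_y/∂y + ∂F_z/∂z = 0 + 0 + 19 = 19.

In spherical coordinates, x = ρ sin(φ) cos(θ), y = ρ sin(φ) sin(θ), z = ρ cos(φ), dV = ρ^2 sin(φ) dρ dφ dθ, with 0 ≤ ρ ≤ 6, 0 ≤ φ ≤ π, 0 ≤ θ ≤ 2π.

The integrand, after substitution and multiplying by the volume element, becomes (19) · ρ^2 sin(φ), so

    ∭_V (∇·F) dV = ∫_0^{2π} ∫_0^{π} ∫_0^{6} (19) · ρ^2 sin(φ) dρ dφ dθ.

Inner (ρ from 0 to 6): 1368sin(φ).
Middle (φ from 0 to π): 2736.
Outer (θ from 0 to 2π): 5472π.

Therefore ∯_{∂V} F · n dS = 5472π.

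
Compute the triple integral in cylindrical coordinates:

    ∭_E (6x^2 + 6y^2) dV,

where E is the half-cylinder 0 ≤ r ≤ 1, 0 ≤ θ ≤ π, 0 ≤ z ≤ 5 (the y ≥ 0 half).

In cylindrical coordinates, x = r cos(θ), y = r sin(θ), z = z, and dV = r dr dθ dz.

The integrand becomes 6r^2, so

    ∭_E (6x^2 + 6y^2) dV = ∫_{0}^{π} ∫_{0}^{1} ∫_{0}^{5} (6r^2) · r dz dr dθ.

Inner (z): 30r^3.
Middle (r from 0 to 1): 15/2.
Outer (θ): 15π/2.

Therefore the triple integral equals 15π/2.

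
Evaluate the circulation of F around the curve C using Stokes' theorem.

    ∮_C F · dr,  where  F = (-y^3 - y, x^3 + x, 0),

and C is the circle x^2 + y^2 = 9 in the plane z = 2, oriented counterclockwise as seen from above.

Let S be the flat disk x^2 + y^2 ≤ 9 in the plane z = 2, with upward unit normal n̂ = ẑ. By Stokes' theorem,

    ∮_C F · dr = ∬_S (∇ × F) · n̂ dS = ∬_D (curl F)_z dA,

where D is the disk x^2 + y^2 ≤ 9.

Compute the curl of F = (-y^3 - y, x^3 + x, 0):
    (∇ × F)_x = ∂F_z/∂y - ∂F_y/∂z = 0,
    (∇ × F)_y = ∂F_x/∂z - ∂F_z/∂x = 0,
    (∇ × F)_z = ∂F_y/∂x - ∂F_x/∂y = 3x^2 + 3y^2 + 2.

On z = 2, (curl F)_z = 3x^2 + 3y^2 + 2.

Convert to polar (x = r cos θ, y = r sin θ, dA = r dr dθ); the integrand becomes 3r^2 + 2, so

    ∬_D (curl F)_z dA = ∫_0^{2π} ∫_0^{3} (3r^2 + 2) · r dr dθ.

Inner (r from 0 to 3): 279/4.
Outer (θ from 0 to 2π): 279π/2.

Therefore ∮_C F · dr = 279π/2.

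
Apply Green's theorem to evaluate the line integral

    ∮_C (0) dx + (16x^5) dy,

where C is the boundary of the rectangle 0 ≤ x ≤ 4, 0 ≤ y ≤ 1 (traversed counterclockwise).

Green's theorem converts the closed line integral into a double integral over the enclosed region D:

    ∮_C P dx + Q dy = ∬_D (∂Q/∂x - ∂P/∂y) dA.

Here P = 0, Q = 16x^5, so

    ∂Q/∂x = 80x^4,    ∂P/∂y = 0,
    ∂Q/∂x - ∂P/∂y = 80x^4.

D is the region 0 ≤ x ≤ 4, 0 ≤ y ≤ 1. Evaluating the double integral:

    ∬_D (80x^4) dA = ∫_0^{4} ∫_0^{1} (80x^4) dy dx.

Inner (y from 0 to 1): 80x^4.
Outer (x from 0 to 4): 16384.

Therefore ∮_C P dx + Q dy = 16384.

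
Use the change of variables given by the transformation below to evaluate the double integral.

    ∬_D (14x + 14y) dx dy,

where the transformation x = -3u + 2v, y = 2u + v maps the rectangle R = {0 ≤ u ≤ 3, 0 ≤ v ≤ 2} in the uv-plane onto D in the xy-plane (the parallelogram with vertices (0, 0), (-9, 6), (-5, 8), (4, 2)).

Compute the Jacobian determinant of (x, y) with respect to (u, v):

    ∂(x,y)/∂(u,v) = | -3  2 | = (-3)(1) - (2)(2) = -7.
                   | 2  1 |

Its absolute value is |J| = 7 (the area scaling factor).

Substituting x = -3u + 2v, y = 2u + v into the integrand,

    14x + 14y → -14u + 42v,

so the integral becomes

    ∬_R (-14u + 42v) · |J| du dv = ∫_0^3 ∫_0^2 (-98u + 294v) dv du.

Inner (v): 588 - 196u.
Outer (u): 882.

Therefore ∬_D (14x + 14y) dx dy = 882.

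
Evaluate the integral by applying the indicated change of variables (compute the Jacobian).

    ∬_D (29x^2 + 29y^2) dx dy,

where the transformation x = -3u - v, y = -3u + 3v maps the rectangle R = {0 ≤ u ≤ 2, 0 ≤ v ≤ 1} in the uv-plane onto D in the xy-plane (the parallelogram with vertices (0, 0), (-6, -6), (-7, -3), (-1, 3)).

Compute the Jacobian determinant of (x, y) with respect to (u, v):

    ∂(x,y)/∂(u,v) = | -3  -1 | = (-3)(3) - (-1)(-3) = -12.
                   | -3  3 |

Its absolute value is |J| = 12 (the area scaling factor).

Substituting x = -3u - v, y = -3u + 3v into the integrand,

    29x^2 + 29y^2 → 522u^2 - 348u v + 290v^2,

so the integral becomes

    ∬_R (522u^2 - 348u v + 290v^2) · |J| du dv = ∫_0^2 ∫_0^1 (6264u^2 - 4176u v + 3480v^2) dv du.

Inner (v): 6264u^2 - 2088u + 1160.
Outer (u): 14848.

Therefore ∬_D (29x^2 + 29y^2) dx dy = 14848.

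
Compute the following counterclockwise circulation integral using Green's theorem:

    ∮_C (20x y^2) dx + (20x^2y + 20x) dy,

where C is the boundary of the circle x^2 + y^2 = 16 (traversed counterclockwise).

Green's theorem converts the closed line integral into a double integral over the enclosed region D:

    ∮_C P dx + Q dy = ∬_D (∂Q/∂x - ∂P/∂y) dA.

Here P = 20x y^2, Q = 20x^2y + 20x, so

    ∂Q/∂x = 40x y + 20,    ∂P/∂y = 40x y,
    ∂Q/∂x - ∂P/∂y = 20.

D is the region x^2 + y^2 ≤ 16. Evaluating the double integral:

In polar coordinates (x = r cos θ, y = r sin θ, dA = r dr dθ) the integrand becomes 20, so

    ∬_D (20) dA = ∫_0^{2π} ∫_0^{4} (20) · r dr dθ.

Inner (r from 0 to 4): 160.
Outer (θ from 0 to 2π): 320π.

Therefore ∮_C P dx + Q dy = 320π.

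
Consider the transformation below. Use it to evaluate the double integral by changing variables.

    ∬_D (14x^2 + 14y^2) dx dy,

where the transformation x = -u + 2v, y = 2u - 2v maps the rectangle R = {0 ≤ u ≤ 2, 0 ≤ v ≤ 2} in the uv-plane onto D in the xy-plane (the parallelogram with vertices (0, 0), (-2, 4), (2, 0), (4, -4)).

Compute the Jacobian determinant of (x, y) with respect to (u, v):

    ∂(x,y)/∂(u,v) = | -1  2 | = (-1)(-2) - (2)(2) = -2.
                   | 2  -2 |

Its absolute value is |J| = 2 (the area scaling factor).

Substituting x = -u + 2v, y = 2u - 2v into the integrand,

    14x^2 + 14y^2 → 70u^2 - 168u v + 112v^2,

so the integral becomes

    ∬_R (70u^2 - 168u v + 112v^2) · |J| du dv = ∫_0^2 ∫_0^2 (140u^2 - 336u v + 224v^2) dv du.

Inner (v): 280u^2 - 672u + 1792/3.
Outer (u): 1792/3.

Therefore ∬_D (14x^2 + 14y^2) dx dy = 1792/3.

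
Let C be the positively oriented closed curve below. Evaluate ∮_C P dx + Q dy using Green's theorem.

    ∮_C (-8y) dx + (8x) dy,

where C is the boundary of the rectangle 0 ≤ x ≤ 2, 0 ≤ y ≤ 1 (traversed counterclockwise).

Green's theorem converts the closed line integral into a double integral over the enclosed region D:

    ∮_C P dx + Q dy = ∬_D (∂Q/∂x - ∂P/∂y) dA.

Here P = -8y, Q = 8x, so

    ∂Q/∂x = 8,    ∂P/∂y = -8,
    ∂Q/∂x - ∂P/∂y = 16.

D is the region 0 ≤ x ≤ 2, 0 ≤ y ≤ 1. Evaluating the double integral:

    ∬_D (16) dA = ∫_0^{2} ∫_0^{1} (16) dy dx.

Inner (y from 0 to 1): 16.
Outer (x from 0 to 2): 32.

Therefore ∮_C P dx + Q dy = 32.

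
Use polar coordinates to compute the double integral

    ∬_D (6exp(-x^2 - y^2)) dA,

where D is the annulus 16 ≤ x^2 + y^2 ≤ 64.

The region D is 4 ≤ r ≤ 8, 0 ≤ θ ≤ 2π in polar coordinates, where x = r cos(θ), y = r sin(θ), and dA = r dr dθ.

Under the substitution, the integrand becomes 6exp(-r^2), so

    ∬_D (6exp(-x^2 - y^2)) dA = ∫_{0}^{2π} ∫_{4}^{8} (6exp(-r^2)) · r dr dθ.

Inner integral (in r): ∫_{4}^{8} (6exp(-r^2)) · r dr = -(3 - 3exp(48))exp(-64).

Outer integral (in θ): ∫_{0}^{2π} (-(3 - 3exp(48))exp(-64)) dθ = -6π (1 - exp(48))exp(-64).

Therefore ∬_D (6exp(-x^2 - y^2)) dA = -6π (1 - exp(48))exp(-64).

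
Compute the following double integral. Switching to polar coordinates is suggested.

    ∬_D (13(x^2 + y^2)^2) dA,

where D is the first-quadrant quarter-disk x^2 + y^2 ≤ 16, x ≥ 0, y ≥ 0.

The region D is 0 ≤ r ≤ 4, 0 ≤ θ ≤ π/2 in polar coordinates, where x = r cos(θ), y = r sin(θ), and dA = r dr dθ.

Under the substitution, the integrand becomes 13r^4, so

    ∬_D (13(x^2 + y^2)^2) dA = ∫_{0}^{π/2} ∫_{0}^{4} (13r^4) · r dr dθ.

Inner integral (in r): ∫_{0}^{4} (13r^4) · r dr = 26624/3.

Outer integral (in θ): ∫_{0}^{π/2} (26624/3) dθ = 13312π/3.

Therefore ∬_D (13(x^2 + y^2)^2) dA = 13312π/3.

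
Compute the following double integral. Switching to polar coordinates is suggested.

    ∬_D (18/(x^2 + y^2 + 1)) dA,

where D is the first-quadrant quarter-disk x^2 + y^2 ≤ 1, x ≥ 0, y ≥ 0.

The region D is 0 ≤ r ≤ 1, 0 ≤ θ ≤ π/2 in polar coordinates, where x = r cos(θ), y = r sin(θ), and dA = r dr dθ.

Under the substitution, the integrand becomes 18/(r^2 + 1), so

    ∬_D (18/(x^2 + y^2 + 1)) dA = ∫_{0}^{π/2} ∫_{0}^{1} (18/(r^2 + 1)) · r dr dθ.

Inner integral (in r): ∫_{0}^{1} (18/(r^2 + 1)) · r dr = log(512).

Outer integral (in θ): ∫_{0}^{π/2} (log(512)) dθ = log(512^(π/2)).

Therefore ∬_D (18/(x^2 + y^2 + 1)) dA = log(512^(π/2)).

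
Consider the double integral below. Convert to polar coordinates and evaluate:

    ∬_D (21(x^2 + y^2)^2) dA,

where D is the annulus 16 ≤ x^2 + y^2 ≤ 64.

The region D is 4 ≤ r ≤ 8, 0 ≤ θ ≤ 2π in polar coordinates, where x = r cos(θ), y = r sin(θ), and dA = r dr dθ.

Under the substitution, the integrand becomes 21r^4, so

    ∬_D (21(x^2 + y^2)^2) dA = ∫_{0}^{2π} ∫_{4}^{8} (21r^4) · r dr dθ.

Inner integral (in r): ∫_{4}^{8} (21r^4) · r dr = 903168.

Outer integral (in θ): ∫_{0}^{2π} (903168) dθ = 1806336π.

Therefore ∬_D (21(x^2 + y^2)^2) dA = 1806336π.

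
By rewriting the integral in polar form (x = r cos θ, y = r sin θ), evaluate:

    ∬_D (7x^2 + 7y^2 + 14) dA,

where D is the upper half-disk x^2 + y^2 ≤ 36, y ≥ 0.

The region D is 0 ≤ r ≤ 6, 0 ≤ θ ≤ π in polar coordinates, where x = r cos(θ), y = r sin(θ), and dA = r dr dθ.

Under the substitution, the integrand becomes 7r^2 + 14, so

    ∬_D (7x^2 + 7y^2 + 14) dA = ∫_{0}^{π} ∫_{0}^{6} (7r^2 + 14) · r dr dθ.

Inner integral (in r): ∫_{0}^{6} (7r^2 + 14) · r dr = 2520.

Outer integral (in θ): ∫_{0}^{π} (2520) dθ = 2520π.

Therefore ∬_D (7x^2 + 7y^2 + 14) dA = 2520π.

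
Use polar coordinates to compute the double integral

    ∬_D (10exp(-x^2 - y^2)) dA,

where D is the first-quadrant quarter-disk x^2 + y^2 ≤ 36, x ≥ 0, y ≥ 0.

The region D is 0 ≤ r ≤ 6, 0 ≤ θ ≤ π/2 in polar coordinates, where x = r cos(θ), y = r sin(θ), and dA = r dr dθ.

Under the substitution, the integrand becomes 10exp(-r^2), so

    ∬_D (10exp(-x^2 - y^2)) dA = ∫_{0}^{π/2} ∫_{0}^{6} (10exp(-r^2)) · r dr dθ.

Inner integral (in r): ∫_{0}^{6} (10exp(-r^2)) · r dr = 5 - 5exp(-36).

Outer integral (in θ): ∫_{0}^{π/2} (5 - 5exp(-36)) dθ = -5π (1 - exp(36))exp(-36)/2.

Therefore ∬_D (10exp(-x^2 - y^2)) dA = -5π (1 - exp(36))exp(-36)/2.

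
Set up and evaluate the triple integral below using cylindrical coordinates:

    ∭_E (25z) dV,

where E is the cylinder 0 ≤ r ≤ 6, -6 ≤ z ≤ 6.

In cylindrical coordinates, x = r cos(θ), y = r sin(θ), z = z, and dV = r dr dθ dz.

The integrand becomes 25z, so

    ∭_E (25z) dV = ∫_{0}^{2π} ∫_{0}^{6} ∫_{-6}^{6} (25z) · r dz dr dθ.

Inner (z): 0.
Middle (r from 0 to 6): 0.
Outer (θ): 0.

Therefore the triple integral equals 0.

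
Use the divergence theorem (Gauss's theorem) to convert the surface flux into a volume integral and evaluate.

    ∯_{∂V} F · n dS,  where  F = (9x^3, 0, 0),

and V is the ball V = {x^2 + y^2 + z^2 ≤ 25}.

By the divergence theorem,

    ∯_{∂V} F · n dS = ∭_V (∇ · F) dV.

Compute the divergence:
    ∇ · F = ∂F_x/∂x + ∂F_y/∂y + ∂F_z/∂z = 27x^2 + 0 + 0 = 27x^2.

In spherical coordinates, x = ρ sin(φ) cos(θ), y = ρ sin(φ) sin(θ), z = ρ cos(φ), dV = ρ^2 sin(φ) dρ dφ dθ, with 0 ≤ ρ ≤ 5, 0 ≤ φ ≤ π, 0 ≤ θ ≤ 2π.

The integrand, after substitution and multiplying by the volume element, becomes (27ρ^2sin(φ)^2cos(θ)^2) · ρ^2 sin(φ), so

    ∭_V (∇·F) dV = ∫_0^{2π} ∫_0^{π} ∫_0^{5} (27ρ^2sin(φ)^2cos(θ)^2) · ρ^2 sin(φ) dρ dφ dθ.

Inner (ρ from 0 to 5): 16875sin(φ)^3cos(θ)^2.
Middle (φ from 0 to π): 22500cos(θ)^2.
Outer (θ from 0 to 2π): 22500π.

Therefore ∯_{∂V} F · n dS = 22500π.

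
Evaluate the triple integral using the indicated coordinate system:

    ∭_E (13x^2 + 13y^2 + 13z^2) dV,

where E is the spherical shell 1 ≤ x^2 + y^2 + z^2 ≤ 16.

In spherical coordinates, x = ρ sin(φ) cos(θ), y = ρ sin(φ) sin(θ), z = ρ cos(φ), and dV = ρ^2 sin(φ) dρ dφ dθ.

The integrand becomes 13ρ^2, so

    ∭_E (13x^2 + 13y^2 + 13z^2) dV = ∫_{0}^{2π} ∫_{0}^{π} ∫_{1}^{4} (13ρ^2) · ρ^2 sin(φ) dρ dφ dθ.

Inner (ρ): 13299sin(φ)/5.
Middle (φ): 26598/5.
Outer (θ): 53196π/5.

Therefore the triple integral equals 53196π/5.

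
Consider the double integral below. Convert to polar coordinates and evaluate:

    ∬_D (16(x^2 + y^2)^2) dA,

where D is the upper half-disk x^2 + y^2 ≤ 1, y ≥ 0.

The region D is 0 ≤ r ≤ 1, 0 ≤ θ ≤ π in polar coordinates, where x = r cos(θ), y = r sin(θ), and dA = r dr dθ.

Under the substitution, the integrand becomes 16r^4, so

    ∬_D (16(x^2 + y^2)^2) dA = ∫_{0}^{π} ∫_{0}^{1} (16r^4) · r dr dθ.

Inner integral (in r): ∫_{0}^{1} (16r^4) · r dr = 8/3.

Outer integral (in θ): ∫_{0}^{π} (8/3) dθ = 8π/3.

Therefore ∬_D (16(x^2 + y^2)^2) dA = 8π/3.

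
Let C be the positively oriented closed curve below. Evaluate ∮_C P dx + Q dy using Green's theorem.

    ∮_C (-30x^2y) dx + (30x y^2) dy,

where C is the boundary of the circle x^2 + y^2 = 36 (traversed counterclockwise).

Green's theorem converts the closed line integral into a double integral over the enclosed region D:

    ∮_C P dx + Q dy = ∬_D (∂Q/∂x - ∂P/∂y) dA.

Here P = -30x^2y, Q = 30x y^2, so

    ∂Q/∂x = 30y^2,    ∂P/∂y = -30x^2,
    ∂Q/∂x - ∂P/∂y = 30x^2 + 30y^2.

D is the region x^2 + y^2 ≤ 36. Evaluating the double integral:

In polar coordinates (x = r cos θ, y = r sin θ, dA = r dr dθ) the integrand becomes 30r^2, so

    ∬_D (30x^2 + 30y^2) dA = ∫_0^{2π} ∫_0^{6} (30r^2) · r dr dθ.

Inner (r from 0 to 6): 9720.
Outer (θ from 0 to 2π): 19440π.

Therefore ∮_C P dx + Q dy = 19440π.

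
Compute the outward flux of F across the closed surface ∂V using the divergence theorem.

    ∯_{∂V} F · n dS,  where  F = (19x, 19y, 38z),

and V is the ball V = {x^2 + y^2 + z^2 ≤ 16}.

By the divergence theorem,

    ∯_{∂V} F · n dS = ∭_V (∇ · F) dV.

Compute the divergence:
    ∇ · F = ∂F_x/∂x + ∂F_y/∂y + ∂F_z/∂z = 19 + 19 + 38 = 76.

In spherical coordinates, x = ρ sin(φ) cos(θ), y = ρ sin(φ) sin(θ), z = ρ cos(φ), dV = ρ^2 sin(φ) dρ dφ dθ, with 0 ≤ ρ ≤ 4, 0 ≤ φ ≤ π, 0 ≤ θ ≤ 2π.

The integrand, after substitution and multiplying by the volume element, becomes (76) · ρ^2 sin(φ), so

    ∭_V (∇·F) dV = ∫_0^{2π} ∫_0^{π} ∫_0^{4} (76) · ρ^2 sin(φ) dρ dφ dθ.

Inner (ρ from 0 to 4): 4864sin(φ)/3.
Middle (φ from 0 to π): 9728/3.
Outer (θ from 0 to 2π): 19456π/3.

Therefore ∯_{∂V} F · n dS = 19456π/3.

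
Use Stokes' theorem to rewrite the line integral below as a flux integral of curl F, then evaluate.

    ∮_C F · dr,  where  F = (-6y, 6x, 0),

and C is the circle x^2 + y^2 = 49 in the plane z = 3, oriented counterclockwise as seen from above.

Let S be the flat disk x^2 + y^2 ≤ 49 in the plane z = 3, with upward unit normal n̂ = ẑ. By Stokes' theorem,

    ∮_C F · dr = ∬_S (∇ × F) · n̂ dS = ∬_D (curl F)_z dA,

where D is the disk x^2 + y^2 ≤ 49.

Compute the curl of F = (-6y, 6x, 0):
    (∇ × F)_x = ∂F_z/∂y - ∂F_y/∂z = 0,
    (∇ × F)_y = ∂F_x/∂z - ∂F_z/∂x = 0,
    (∇ × F)_z = ∂F_y/∂x - ∂F_x/∂y = 12.

On z = 3, (curl F)_z = 12.

Convert to polar (x = r cos θ, y = r sin θ, dA = r dr dθ); the integrand becomes 12, so

    ∬_D (curl F)_z dA = ∫_0^{2π} ∫_0^{7} (12) · r dr dθ.

Inner (r from 0 to 7): 294.
Outer (θ from 0 to 2π): 588π.

Therefore ∮_C F · dr = 588π.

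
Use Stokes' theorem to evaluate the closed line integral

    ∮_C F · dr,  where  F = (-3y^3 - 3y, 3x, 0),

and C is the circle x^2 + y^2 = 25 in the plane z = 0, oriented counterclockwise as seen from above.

Let S be the flat disk x^2 + y^2 ≤ 25 in the plane z = 0, with upward unit normal n̂ = ẑ. By Stokes' theorem,

    ∮_C F · dr = ∬_S (∇ × F) · n̂ dS = ∬_D (curl F)_z dA,

where D is the disk x^2 + y^2 ≤ 25.

Compute the curl of F = (-3y^3 - 3y, 3x, 0):
    (∇ × F)_x = ∂F_z/∂y - ∂F_y/∂z = 0,
    (∇ × F)_y = ∂F_x/∂z - ∂F_z/∂x = 0,
    (∇ × F)_z = ∂F_y/∂x - ∂F_x/∂y = 9y^2 + 6.

On z = 0, (curl F)_z = 9y^2 + 6.

Convert to polar (x = r cos θ, y = r sin θ, dA = r dr dθ); the integrand becomes 9r^2sin(θ)^2 + 6, so

    ∬_D (curl F)_z dA = ∫_0^{2π} ∫_0^{5} (9r^2sin(θ)^2 + 6) · r dr dθ.

Inner (r from 0 to 5): 5625sin(θ)^2/4 + 75.
Outer (θ from 0 to 2π): 6225π/4.

Therefore ∮_C F · dr = 6225π/4.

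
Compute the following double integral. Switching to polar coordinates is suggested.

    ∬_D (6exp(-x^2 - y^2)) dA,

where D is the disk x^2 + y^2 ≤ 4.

The region D is 0 ≤ r ≤ 2, 0 ≤ θ ≤ 2π in polar coordinates, where x = r cos(θ), y = r sin(θ), and dA = r dr dθ.

Under the substitution, the integrand becomes 6exp(-r^2), so

    ∬_D (6exp(-x^2 - y^2)) dA = ∫_{0}^{2π} ∫_{0}^{2} (6exp(-r^2)) · r dr dθ.

Inner integral (in r): ∫_{0}^{2} (6exp(-r^2)) · r dr = 3 - 3exp(-4).

Outer integral (in θ): ∫_{0}^{2π} (3 - 3exp(-4)) dθ = -6π exp(-4) + 6π.

Therefore ∬_D (6exp(-x^2 - y^2)) dA = -6π exp(-4) + 6π.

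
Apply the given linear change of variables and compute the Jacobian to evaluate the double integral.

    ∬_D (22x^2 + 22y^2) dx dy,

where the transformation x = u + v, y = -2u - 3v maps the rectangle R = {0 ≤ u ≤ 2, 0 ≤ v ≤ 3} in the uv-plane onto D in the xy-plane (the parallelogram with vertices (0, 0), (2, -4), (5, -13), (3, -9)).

Compute the Jacobian determinant of (x, y) with respect to (u, v):

    ∂(x,y)/∂(u,v) = | 1  1 | = (1)(-3) - (1)(-2) = -1.
                   | -2  -3 |

Its absolute value is |J| = 1 (the area scaling factor).

Substituting x = u + v, y = -2u - 3v into the integrand,

    22x^2 + 22y^2 → 110u^2 + 308u v + 220v^2,

so the integral becomes

    ∬_R (110u^2 + 308u v + 220v^2) · |J| du dv = ∫_0^2 ∫_0^3 (110u^2 + 308u v + 220v^2) dv du.

Inner (v): 330u^2 + 1386u + 1980.
Outer (u): 7612.

Therefore ∬_D (22x^2 + 22y^2) dx dy = 7612.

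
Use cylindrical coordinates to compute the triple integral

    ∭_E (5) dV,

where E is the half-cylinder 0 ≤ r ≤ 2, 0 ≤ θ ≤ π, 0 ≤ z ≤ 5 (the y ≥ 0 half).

In cylindrical coordinates, x = r cos(θ), y = r sin(θ), z = z, and dV = r dr dθ dz.

The integrand becomes 5, so

    ∭_E (5) dV = ∫_{0}^{π} ∫_{0}^{2} ∫_{0}^{5} (5) · r dz dr dθ.

Inner (z): 25r.
Middle (r from 0 to 2): 50.
Outer (θ): 50π.

Therefore the triple integral equals 50π.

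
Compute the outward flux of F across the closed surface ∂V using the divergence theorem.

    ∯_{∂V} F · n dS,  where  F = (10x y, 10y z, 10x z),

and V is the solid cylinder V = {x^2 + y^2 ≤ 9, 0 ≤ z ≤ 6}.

By the divergence theorem,

    ∯_{∂V} F · n dS = ∭_V (∇ · F) dV.

Compute the divergence:
    ∇ · F = ∂F_x/∂x + ∂F_y/∂y + ∂F_z/∂z = 10y + 10z + 10x = 10x + 10y + 10z.

In cylindrical coordinates, x = r cos(θ), y = r sin(θ), z = z, dV = r dr dθ dz, with 0 ≤ r ≤ 3, 0 ≤ θ ≤ 2π, 0 ≤ z ≤ 6.

The integrand, after substitution and multiplying by the volume element, becomes (10sqrt(2)r sin(θ + π/4) + 10z) · r, so

    ∭_V (∇·F) dV = ∫_0^{2π} ∫_0^{3} ∫_0^{6} (10sqrt(2)r sin(θ + π/4) + 10z) · r dz dr dθ.

Inner (z from 0 to 6): 60r (sqrt(2)r sin(θ + π/4) + 3).
Middle (r from 0 to 3): 540sqrt(2)sin(θ + π/4) + 810.
Outer (θ from 0 to 2π): 1620π.

Therefore ∯_{∂V} F · n dS = 1620π.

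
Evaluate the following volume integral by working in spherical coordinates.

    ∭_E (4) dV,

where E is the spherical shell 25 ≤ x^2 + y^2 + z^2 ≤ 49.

In spherical coordinates, x = ρ sin(φ) cos(θ), y = ρ sin(φ) sin(θ), z = ρ cos(φ), and dV = ρ^2 sin(φ) dρ dφ dθ.

The integrand becomes 4, so

    ∭_E (4) dV = ∫_{0}^{2π} ∫_{0}^{π} ∫_{5}^{7} (4) · ρ^2 sin(φ) dρ dφ dθ.

Inner (ρ): 872sin(φ)/3.
Middle (φ): 1744/3.
Outer (θ): 3488π/3.

Therefore the triple integral equals 3488π/3.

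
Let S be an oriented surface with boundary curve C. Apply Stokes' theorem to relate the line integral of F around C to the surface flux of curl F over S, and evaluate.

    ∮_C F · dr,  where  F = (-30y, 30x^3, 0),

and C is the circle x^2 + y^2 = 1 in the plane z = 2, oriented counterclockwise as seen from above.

Let S be the flat disk x^2 + y^2 ≤ 1 in the plane z = 2, with upward unit normal n̂ = ẑ. By Stokes' theorem,

    ∮_C F · dr = ∬_S (∇ × F) · n̂ dS = ∬_D (curl F)_z dA,

where D is the disk x^2 + y^2 ≤ 1.

Compute the curl of F = (-30y, 30x^3, 0):
    (∇ × F)_x = ∂F_z/∂y - ∂F_y/∂z = 0,
    (∇ × F)_y = ∂F_x/∂z - ∂F_z/∂x = 0,
    (∇ × F)_z = ∂F_y/∂x - ∂F_x/∂y = 90x^2 + 30.

On z = 2, (curl F)_z = 90x^2 + 30.

Convert to polar (x = r cos θ, y = r sin θ, dA = r dr dθ); the integrand becomes 90r^2cos(θ)^2 + 30, so

    ∬_D (curl F)_z dA = ∫_0^{2π} ∫_0^{1} (90r^2cos(θ)^2 + 30) · r dr dθ.

Inner (r from 0 to 1): 45cos(θ)^2/2 + 15.
Outer (θ from 0 to 2π): 105π/2.

Therefore ∮_C F · dr = 105π/2.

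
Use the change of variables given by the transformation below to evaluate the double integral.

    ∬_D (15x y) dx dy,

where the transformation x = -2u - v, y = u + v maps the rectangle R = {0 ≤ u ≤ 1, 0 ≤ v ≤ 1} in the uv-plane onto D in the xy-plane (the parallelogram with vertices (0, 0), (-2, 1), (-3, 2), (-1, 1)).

Compute the Jacobian determinant of (x, y) with respect to (u, v):

    ∂(x,y)/∂(u,v) = | -2  -1 | = (-2)(1) - (-1)(1) = -1.
                   | 1  1 |

Its absolute value is |J| = 1 (the area scaling factor).

Substituting x = -2u - v, y = u + v into the integrand,

    15x y → -30u^2 - 45u v - 15v^2,

so the integral becomes

    ∬_R (-30u^2 - 45u v - 15v^2) · |J| du dv = ∫_0^1 ∫_0^1 (-30u^2 - 45u v - 15v^2) dv du.

Inner (v): -30u^2 - 45u/2 - 5.
Outer (u): -105/4.

Therefore ∬_D (15x y) dx dy = -105/4.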